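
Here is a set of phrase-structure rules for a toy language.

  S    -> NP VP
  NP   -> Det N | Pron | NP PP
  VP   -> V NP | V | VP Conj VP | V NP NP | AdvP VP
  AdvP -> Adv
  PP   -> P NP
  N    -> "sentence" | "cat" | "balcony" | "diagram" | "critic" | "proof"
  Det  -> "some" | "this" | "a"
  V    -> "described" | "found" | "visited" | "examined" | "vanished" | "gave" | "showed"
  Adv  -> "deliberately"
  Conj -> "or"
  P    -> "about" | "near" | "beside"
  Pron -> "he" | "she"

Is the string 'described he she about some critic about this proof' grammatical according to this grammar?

For S → NP VP, no prefix of the string parses as an NP.

Ungrammatical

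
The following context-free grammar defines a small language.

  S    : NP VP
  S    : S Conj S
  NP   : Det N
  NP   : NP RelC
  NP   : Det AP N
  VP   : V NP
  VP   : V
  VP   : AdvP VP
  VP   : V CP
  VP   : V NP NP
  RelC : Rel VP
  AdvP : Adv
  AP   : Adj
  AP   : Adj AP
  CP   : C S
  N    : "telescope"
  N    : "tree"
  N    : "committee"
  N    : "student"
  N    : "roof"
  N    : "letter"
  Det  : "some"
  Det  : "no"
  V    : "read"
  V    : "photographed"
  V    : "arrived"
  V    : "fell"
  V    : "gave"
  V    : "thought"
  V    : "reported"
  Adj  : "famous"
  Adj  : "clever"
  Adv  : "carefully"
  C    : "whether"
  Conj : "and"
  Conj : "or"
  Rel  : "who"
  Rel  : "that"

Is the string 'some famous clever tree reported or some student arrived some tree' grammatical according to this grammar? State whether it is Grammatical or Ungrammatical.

Grammatical

S
  S
    NP
      Det: some
      AP
        Adj: famous
        AP
          Adj: clever
      N: tree
    VP
      V: reported
  Conj: or
  S
    NP
      Det: some
      N: student
    VP
      V: arrived
      NP
        Det: some
        N: tree
The bracketing above is licensed at every node by one of the given productions, with S at the root.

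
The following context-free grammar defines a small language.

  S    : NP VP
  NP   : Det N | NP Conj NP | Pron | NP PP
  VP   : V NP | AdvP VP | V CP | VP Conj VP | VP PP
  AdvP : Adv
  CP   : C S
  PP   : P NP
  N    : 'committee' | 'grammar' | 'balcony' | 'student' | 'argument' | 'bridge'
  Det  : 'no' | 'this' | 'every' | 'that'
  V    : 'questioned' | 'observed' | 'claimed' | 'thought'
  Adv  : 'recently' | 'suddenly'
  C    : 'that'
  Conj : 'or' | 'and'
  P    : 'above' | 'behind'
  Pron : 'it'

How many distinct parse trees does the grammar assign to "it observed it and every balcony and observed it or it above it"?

Two of the 4 distinct bracketings:
[S [NP [Pron it]] [VP [VP [V observed] [NP [NP [Pron it]] [Conj and] [NP [Det every] [N balcony]]]] [Conj and] [VP [V observed] [NP [NP [Pron it]] [Conj or] [NP [NP [Pron it]] [PP [P above] [NP [Pron it]]]]]]]]
[S [NP [Pron it]] [VP [VP [V observed] [NP [NP [Pron it]] [Conj and] [NP [Det every] [N balcony]]]] [Conj and] [VP [V observed] [NP [NP [NP [Pron it]] [Conj or] [NP [Pron it]]] [PP [P above] [NP [Pron it]]]]]]]
The trees differ in how a recursive rule is bracketed over the same span.

4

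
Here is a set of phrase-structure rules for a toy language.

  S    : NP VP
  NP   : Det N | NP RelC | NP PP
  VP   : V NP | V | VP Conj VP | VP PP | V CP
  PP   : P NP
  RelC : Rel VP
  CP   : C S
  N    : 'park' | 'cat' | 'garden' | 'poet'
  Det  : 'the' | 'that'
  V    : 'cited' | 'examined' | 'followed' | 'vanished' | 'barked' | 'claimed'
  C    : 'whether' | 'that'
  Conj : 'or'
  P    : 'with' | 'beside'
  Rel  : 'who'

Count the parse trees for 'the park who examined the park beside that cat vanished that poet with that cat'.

6

Two of the 6 distinct bracketings:
[S [NP [NP [Det the] [N park]] [RelC [Rel who] [VP [V examined] [NP [NP [Det the] [N park]] [PP [P beside] [NP [Det that] [N cat]]]]]]] [VP [V vanished] [NP [NP [Det that] [N poet]] [PP [P with] [NP [Det that] [N cat]]]]]]
[S [NP [NP [Det the] [N park]] [RelC [Rel who] [VP [V examined] [NP [NP [Det the] [N park]] [PP [P beside] [NP [Det that] [N cat]]]]]]] [VP [VP [V vanished] [NP [Det that] [N poet]]] [PP [P with] [NP [Det that] [N cat]]]]]
The difference turns on whether VP → VP PP is used at the relevant span, versus an alternative expansion of VP.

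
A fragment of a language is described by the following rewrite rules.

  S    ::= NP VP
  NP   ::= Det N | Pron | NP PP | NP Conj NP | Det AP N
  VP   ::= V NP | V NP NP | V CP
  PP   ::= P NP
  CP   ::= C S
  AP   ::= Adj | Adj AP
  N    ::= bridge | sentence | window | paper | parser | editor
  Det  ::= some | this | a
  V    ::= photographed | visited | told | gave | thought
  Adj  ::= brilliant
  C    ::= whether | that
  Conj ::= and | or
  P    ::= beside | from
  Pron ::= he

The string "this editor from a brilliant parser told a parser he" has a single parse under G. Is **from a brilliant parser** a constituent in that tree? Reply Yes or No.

Yes

[S [NP [NP [Det this] [N editor]] [PP [P from] [NP [Det a] [AP [Adj brilliant]] [N parser]]]] [VP [V told] [NP [Det a] [N parser]] [NP [Pron he]]]]
The words 'from a brilliant parser' are exhaustively dominated by a single PP node (built by PP → P NP), so they form a constituent.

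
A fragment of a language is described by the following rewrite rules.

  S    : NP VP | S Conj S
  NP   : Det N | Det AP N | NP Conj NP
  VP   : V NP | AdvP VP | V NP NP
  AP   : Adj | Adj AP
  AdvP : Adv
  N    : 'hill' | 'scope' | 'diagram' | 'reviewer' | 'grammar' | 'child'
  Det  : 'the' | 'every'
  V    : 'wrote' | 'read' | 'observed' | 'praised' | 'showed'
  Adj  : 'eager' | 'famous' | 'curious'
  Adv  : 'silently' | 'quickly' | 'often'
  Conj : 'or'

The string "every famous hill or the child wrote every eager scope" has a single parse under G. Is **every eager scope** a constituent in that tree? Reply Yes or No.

Yes

[S [NP [NP [Det every] [AP [Adj famous]] [N hill]] [Conj or] [NP [Det the] [N child]]] [VP [V wrote] [NP [Det every] [AP [Adj eager]] [N scope]]]]
The words 'every eager scope' are exhaustively dominated by a single NP node (built by NP → Det AP N), so they form a constituent.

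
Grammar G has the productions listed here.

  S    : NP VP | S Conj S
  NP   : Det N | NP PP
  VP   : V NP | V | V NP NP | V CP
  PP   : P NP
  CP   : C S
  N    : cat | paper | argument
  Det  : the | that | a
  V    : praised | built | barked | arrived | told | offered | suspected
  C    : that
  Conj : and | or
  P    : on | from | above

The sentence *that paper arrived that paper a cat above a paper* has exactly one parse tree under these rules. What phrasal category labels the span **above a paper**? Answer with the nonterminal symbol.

[S [NP [Det that] [N paper]] [VP [V arrived] [NP [Det that] [N paper]] [NP [NP [Det a] [N cat]] [PP [P above] [NP [Det a] [N paper]]]]]]
The span 'above a paper' is the PP node built by PP → P NP.

PP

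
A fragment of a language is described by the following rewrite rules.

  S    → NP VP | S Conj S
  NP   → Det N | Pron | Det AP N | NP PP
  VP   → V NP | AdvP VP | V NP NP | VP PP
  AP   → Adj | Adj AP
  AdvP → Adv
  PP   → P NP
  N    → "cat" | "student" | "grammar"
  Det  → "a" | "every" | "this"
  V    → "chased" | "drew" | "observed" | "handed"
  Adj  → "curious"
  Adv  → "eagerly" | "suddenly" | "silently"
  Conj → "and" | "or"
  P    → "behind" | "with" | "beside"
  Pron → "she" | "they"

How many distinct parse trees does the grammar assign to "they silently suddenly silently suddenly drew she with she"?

6

Two of the 6 distinct bracketings:
[S [NP [Pron they]] [VP [AdvP [Adv silently]] [VP [AdvP [Adv suddenly]] [VP [AdvP [Adv silently]] [VP [AdvP [Adv suddenly]] [VP [V drew] [NP [NP [Pron she]] [PP [P with] [NP [Pron she]]]]]]]]]]
[S [NP [Pron they]] [VP [AdvP [Adv silently]] [VP [AdvP [Adv suddenly]] [VP [AdvP [Adv silently]] [VP [AdvP [Adv suddenly]] [VP [VP [V drew] [NP [Pron she]]] [PP [P with] [NP [Pron she]]]]]]]]]
The difference turns on whether NP → NP PP is used at the relevant span, versus an alternative expansion of NP.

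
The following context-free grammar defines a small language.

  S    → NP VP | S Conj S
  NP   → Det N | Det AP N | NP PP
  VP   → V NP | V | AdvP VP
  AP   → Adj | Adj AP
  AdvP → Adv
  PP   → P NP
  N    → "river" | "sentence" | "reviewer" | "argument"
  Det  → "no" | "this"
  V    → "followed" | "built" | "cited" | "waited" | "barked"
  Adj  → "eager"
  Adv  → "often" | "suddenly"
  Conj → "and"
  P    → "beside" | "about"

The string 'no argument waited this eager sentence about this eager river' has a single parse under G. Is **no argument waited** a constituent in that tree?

No

[S [NP [Det no] [N argument]] [VP [V waited] [NP [NP [Det this] [AP [Adj eager]] [N sentence]] [PP [P about] [NP [Det this] [AP [Adj eager]] [N river]]]]]]
The smallest constituent containing 'no argument waited' is the S spanning 'no argument waited this eager sentence about this eager river'; no single node in the tree dominates exactly the given words.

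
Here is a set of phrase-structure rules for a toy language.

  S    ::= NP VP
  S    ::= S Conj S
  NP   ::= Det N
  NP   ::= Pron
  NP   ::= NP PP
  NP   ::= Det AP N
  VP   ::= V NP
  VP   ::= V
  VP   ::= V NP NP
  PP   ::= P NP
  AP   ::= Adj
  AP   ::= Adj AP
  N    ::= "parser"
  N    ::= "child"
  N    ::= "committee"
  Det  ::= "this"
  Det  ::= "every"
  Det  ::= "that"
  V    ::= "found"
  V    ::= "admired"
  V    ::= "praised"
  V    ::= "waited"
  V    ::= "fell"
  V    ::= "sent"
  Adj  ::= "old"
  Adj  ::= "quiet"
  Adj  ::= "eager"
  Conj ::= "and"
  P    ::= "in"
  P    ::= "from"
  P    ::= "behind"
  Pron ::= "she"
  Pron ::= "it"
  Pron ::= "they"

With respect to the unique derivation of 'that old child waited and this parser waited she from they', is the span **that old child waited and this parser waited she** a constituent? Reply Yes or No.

No

[S [S [NP [Det that] [AP [Adj old]] [N child]] [VP [V waited]]] [Conj and] [S [NP [Det this] [N parser]] [VP [V waited] [NP [NP [Pron she]] [PP [P from] [NP [Pron they]]]]]]]
The smallest constituent containing 'that old child waited and this parser waited she' is the S spanning 'that old child waited and this parser waited she from they'; no single node in the tree dominates exactly the given words.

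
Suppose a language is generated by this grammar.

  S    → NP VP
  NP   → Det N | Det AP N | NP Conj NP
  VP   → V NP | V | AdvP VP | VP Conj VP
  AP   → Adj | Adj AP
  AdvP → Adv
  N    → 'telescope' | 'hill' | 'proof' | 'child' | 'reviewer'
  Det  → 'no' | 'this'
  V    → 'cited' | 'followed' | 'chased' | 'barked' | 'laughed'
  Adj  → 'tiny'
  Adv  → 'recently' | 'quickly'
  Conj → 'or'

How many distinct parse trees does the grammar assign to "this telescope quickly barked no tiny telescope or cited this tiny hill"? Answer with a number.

The two bracketings:
[S [NP [Det this] [N telescope]] [VP [AdvP [Adv quickly]] [VP [VP [V barked] [NP [Det no] [AP [Adj tiny]] [N telescope]]] [Conj or] [VP [V cited] [NP [Det this] [AP [Adj tiny]] [N hill]]]]]]
[S [NP [Det this] [N telescope]] [VP [VP [AdvP [Adv quickly]] [VP [V barked] [NP [Det no] [AP [Adj tiny]] [N telescope]]]] [Conj or] [VP [V cited] [NP [Det this] [AP [Adj tiny]] [N hill]]]]]
The trees differ in how a recursive rule is bracketed over the same span.

2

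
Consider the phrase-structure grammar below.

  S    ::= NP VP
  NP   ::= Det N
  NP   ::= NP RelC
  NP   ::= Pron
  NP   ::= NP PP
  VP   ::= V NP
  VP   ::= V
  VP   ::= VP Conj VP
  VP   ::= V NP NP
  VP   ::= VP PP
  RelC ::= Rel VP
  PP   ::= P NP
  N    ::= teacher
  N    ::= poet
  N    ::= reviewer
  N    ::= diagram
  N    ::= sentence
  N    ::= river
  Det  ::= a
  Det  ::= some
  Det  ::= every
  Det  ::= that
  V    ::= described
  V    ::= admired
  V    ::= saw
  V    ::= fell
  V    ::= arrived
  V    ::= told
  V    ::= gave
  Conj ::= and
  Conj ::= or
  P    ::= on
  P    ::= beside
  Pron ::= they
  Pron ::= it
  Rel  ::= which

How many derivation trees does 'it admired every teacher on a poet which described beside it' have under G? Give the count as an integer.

10

Two of the 10 distinct bracketings:
[S [NP [Pron it]] [VP [V admired] [NP [NP [NP [Det every] [N teacher]] [PP [P on] [NP [Det a] [N poet]]]] [RelC [Rel which] [VP [VP [V described]] [PP [P beside] [NP [Pron it]]]]]]]]
[S [NP [Pron it]] [VP [V admired] [NP [NP [Det every] [N teacher]] [PP [P on] [NP [NP [Det a] [N poet]] [RelC [Rel which] [VP [VP [V described]] [PP [P beside] [NP [Pron it]]]]]]]]]]
The trees differ in how a recursive rule is bracketed over the same span.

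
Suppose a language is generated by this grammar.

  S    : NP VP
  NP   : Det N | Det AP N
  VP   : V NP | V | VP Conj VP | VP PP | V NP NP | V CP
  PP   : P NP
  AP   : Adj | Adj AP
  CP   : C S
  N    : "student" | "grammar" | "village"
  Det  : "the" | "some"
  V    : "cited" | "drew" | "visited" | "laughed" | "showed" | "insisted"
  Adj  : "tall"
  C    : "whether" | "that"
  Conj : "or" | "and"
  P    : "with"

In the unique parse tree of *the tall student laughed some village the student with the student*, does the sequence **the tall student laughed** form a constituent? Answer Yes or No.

No

[S [NP [Det the] [AP [Adj tall]] [N student]] [VP [VP [V laughed] [NP [Det some] [N village]] [NP [Det the] [N student]]] [PP [P with] [NP [Det the] [N student]]]]]
The smallest constituent containing 'the tall student laughed' is the S spanning 'the tall student laughed some village the student with the student'; no single node in the tree dominates exactly the given words.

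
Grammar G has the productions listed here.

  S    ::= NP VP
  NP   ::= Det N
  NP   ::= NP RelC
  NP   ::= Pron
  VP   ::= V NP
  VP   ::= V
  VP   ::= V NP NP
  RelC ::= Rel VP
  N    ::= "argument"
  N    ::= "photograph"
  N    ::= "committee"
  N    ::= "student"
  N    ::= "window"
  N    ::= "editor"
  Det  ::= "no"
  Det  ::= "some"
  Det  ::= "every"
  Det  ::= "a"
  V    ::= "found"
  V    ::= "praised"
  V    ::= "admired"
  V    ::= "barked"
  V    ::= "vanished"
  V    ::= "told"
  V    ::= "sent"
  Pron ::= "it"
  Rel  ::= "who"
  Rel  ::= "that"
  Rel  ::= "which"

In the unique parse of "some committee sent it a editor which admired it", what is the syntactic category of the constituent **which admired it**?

[S [NP [Det some] [N committee]] [VP [V sent] [NP [Pron it]] [NP [NP [Det a] [N editor]] [RelC [Rel which] [VP [V admired] [NP [Pron it]]]]]]]
The span 'which admired it' is the RelC node built by RelC → Rel VP.

RelC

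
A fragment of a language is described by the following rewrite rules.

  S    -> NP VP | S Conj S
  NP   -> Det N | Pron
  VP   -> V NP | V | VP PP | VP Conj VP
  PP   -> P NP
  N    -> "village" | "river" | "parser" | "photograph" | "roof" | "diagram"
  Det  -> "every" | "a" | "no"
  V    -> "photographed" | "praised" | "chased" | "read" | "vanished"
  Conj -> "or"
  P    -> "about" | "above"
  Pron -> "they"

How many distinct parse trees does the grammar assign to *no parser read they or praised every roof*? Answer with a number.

[S [NP [Det no] [N parser]] [VP [VP [V read] [NP [Pron they]]] [Conj or] [VP [V praised] [NP [Det every] [N roof]]]]]
No rule offers an alternative attachment or grouping for any span, so this is the only derivation.

1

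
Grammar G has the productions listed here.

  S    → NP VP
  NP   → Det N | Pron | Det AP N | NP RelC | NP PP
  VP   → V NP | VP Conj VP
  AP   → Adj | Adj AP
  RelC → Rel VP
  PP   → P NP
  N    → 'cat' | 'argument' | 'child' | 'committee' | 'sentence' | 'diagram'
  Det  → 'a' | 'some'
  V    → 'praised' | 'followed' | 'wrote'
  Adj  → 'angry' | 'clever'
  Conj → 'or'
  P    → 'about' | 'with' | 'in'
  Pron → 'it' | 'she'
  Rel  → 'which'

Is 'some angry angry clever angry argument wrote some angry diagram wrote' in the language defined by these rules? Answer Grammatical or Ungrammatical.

Ungrammatical

For S → NP VP, the only prefix that parses as NP is 'some angry angry clever angry argument', but the remainder 'wrote some angry diagram wrote' is not a VP under these rules.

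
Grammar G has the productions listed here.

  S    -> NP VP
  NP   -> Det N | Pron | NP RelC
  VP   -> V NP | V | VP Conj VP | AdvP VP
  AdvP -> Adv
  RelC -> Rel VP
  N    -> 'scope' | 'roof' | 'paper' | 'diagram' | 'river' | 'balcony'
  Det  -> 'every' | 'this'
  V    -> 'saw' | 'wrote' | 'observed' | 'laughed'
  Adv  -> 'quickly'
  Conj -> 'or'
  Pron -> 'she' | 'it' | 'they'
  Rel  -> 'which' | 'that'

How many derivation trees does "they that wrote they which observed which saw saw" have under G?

Two of the 3 distinct bracketings:
[S [NP [NP [Pron they]] [RelC [Rel that] [VP [V wrote] [NP [NP [NP [Pron they]] [RelC [Rel which] [VP [V observed]]]] [RelC [Rel which] [VP [V saw]]]]]]] [VP [V saw]]]
[S [NP [NP [NP [Pron they]] [RelC [Rel that] [VP [V wrote] [NP [NP [Pron they]] [RelC [Rel which] [VP [V observed]]]]]]] [RelC [Rel which] [VP [V saw]]]] [VP [V saw]]]
The trees differ in how a recursive rule is bracketed over the same span.

3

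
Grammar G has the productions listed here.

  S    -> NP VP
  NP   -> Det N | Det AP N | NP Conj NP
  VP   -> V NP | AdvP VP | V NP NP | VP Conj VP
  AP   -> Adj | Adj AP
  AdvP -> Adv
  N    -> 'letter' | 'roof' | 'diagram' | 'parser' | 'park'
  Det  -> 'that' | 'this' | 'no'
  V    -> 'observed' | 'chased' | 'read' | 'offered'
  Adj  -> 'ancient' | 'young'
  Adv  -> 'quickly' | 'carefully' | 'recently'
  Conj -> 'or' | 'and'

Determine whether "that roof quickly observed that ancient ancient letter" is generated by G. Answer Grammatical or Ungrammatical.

Grammatical

[S [NP [Det that] [N roof]] [VP [AdvP [Adv quickly]] [VP [V observed] [NP [Det that] [AP [Adj ancient] [AP [Adj ancient]]] [N letter]]]]]
The bracketing above is licensed at every node by one of the given productions, with S at the root.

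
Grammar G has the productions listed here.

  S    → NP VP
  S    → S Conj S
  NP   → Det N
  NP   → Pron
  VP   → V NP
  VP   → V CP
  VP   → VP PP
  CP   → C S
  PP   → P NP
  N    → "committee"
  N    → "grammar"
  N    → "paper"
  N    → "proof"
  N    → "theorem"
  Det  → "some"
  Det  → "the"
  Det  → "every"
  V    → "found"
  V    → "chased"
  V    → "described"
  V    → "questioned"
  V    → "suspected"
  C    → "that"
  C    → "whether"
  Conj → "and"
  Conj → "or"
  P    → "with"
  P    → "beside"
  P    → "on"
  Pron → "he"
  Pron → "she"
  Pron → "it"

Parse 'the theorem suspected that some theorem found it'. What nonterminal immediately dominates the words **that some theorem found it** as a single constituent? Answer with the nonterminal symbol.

CP

[S [NP [Det the] [N theorem]] [VP [V suspected] [CP [C that] [S [NP [Det some] [N theorem]] [VP [V found] [NP [Pron it]]]]]]]
The span 'that some theorem found it' is the CP node built by CP → C S.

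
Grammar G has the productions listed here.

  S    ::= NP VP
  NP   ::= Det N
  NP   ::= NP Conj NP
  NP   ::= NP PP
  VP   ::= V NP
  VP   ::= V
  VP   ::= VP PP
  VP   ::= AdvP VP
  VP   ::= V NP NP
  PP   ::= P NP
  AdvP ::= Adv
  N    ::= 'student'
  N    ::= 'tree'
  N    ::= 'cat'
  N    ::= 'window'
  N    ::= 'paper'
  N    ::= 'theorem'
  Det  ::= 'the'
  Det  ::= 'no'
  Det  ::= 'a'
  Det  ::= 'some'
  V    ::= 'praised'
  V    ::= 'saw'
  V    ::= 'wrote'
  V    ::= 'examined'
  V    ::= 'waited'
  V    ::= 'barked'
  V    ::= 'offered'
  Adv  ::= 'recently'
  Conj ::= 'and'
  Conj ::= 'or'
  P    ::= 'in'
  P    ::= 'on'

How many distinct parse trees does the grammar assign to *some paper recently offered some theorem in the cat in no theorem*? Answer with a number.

Two of the 9 distinct bracketings:
[S [NP [Det some] [N paper]] [VP [VP [AdvP [Adv recently]] [VP [V offered] [NP [Det some] [N theorem]]]] [PP [P in] [NP [NP [Det the] [N cat]] [PP [P in] [NP [Det no] [N theorem]]]]]]]
[S [NP [Det some] [N paper]] [VP [VP [VP [AdvP [Adv recently]] [VP [V offered] [NP [Det some] [N theorem]]]] [PP [P in] [NP [Det the] [N cat]]]] [PP [P in] [NP [Det no] [N theorem]]]]]
The difference turns on whether NP → NP PP is used at the relevant span, versus an alternative expansion of NP.

9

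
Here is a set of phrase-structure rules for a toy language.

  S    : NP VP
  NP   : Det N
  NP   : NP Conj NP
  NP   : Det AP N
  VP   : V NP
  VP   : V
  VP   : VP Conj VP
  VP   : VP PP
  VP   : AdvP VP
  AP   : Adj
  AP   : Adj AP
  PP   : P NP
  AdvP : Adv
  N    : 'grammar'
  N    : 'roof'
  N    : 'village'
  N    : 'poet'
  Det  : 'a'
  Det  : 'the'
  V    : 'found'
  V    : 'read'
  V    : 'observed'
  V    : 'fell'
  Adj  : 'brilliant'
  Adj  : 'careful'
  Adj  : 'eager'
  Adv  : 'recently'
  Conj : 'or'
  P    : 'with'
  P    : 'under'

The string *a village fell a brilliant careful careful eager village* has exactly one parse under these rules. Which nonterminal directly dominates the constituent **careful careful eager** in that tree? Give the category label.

AP

[S [NP [Det a] [N village]] [VP [V fell] [NP [Det a] [AP [Adj brilliant] [AP [Adj careful] [AP [Adj careful] [AP [Adj eager]]]]] [N village]]]]
The span 'careful careful eager' is the AP node built by AP → Adj AP.
Its mother is the AP built by AP → Adj AP.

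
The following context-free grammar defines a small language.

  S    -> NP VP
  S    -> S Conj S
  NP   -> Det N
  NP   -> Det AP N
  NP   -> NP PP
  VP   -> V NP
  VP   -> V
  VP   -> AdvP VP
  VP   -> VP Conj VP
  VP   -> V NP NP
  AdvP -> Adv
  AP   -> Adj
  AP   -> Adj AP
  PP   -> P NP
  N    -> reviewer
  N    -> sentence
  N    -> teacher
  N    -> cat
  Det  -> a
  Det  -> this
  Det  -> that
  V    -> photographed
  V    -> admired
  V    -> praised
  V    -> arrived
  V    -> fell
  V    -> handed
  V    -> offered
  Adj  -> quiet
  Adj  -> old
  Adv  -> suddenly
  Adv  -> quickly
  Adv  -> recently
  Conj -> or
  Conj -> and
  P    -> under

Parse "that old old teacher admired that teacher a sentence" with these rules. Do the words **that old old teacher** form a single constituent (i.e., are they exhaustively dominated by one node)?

[S [NP [Det that] [AP [Adj old] [AP [Adj old]]] [N teacher]] [VP [V admired] [NP [Det that] [N teacher]] [NP [Det a] [N sentence]]]]
The words 'that old old teacher' are exhaustively dominated by a single NP node (built by NP → Det AP N), so they form a constituent.

Yes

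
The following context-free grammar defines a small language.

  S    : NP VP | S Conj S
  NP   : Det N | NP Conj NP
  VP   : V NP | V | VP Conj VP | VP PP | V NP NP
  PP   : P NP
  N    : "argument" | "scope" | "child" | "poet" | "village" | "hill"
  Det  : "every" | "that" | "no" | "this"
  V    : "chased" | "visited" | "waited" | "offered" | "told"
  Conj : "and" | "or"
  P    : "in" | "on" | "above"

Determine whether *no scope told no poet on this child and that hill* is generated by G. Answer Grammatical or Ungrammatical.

[S [NP [Det no] [N scope]] [VP [VP [V told] [NP [Det no] [N poet]]] [PP [P on] [NP [NP [Det this] [N child]] [Conj and] [NP [Det that] [N hill]]]]]]
The bracketing above is licensed at every node by one of the given productions, with S at the root.

Grammatical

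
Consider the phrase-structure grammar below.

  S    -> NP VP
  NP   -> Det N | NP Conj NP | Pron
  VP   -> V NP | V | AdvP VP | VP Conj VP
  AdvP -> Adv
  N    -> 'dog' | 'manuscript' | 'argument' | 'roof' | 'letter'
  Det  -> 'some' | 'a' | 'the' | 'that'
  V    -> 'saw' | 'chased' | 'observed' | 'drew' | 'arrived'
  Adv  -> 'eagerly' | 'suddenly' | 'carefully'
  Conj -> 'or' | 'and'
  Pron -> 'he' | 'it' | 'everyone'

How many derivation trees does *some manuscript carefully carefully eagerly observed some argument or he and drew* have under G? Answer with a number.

4

Two of the 4 distinct bracketings:
[S [NP [Det some] [N manuscript]] [VP [AdvP [Adv carefully]] [VP [AdvP [Adv carefully]] [VP [AdvP [Adv eagerly]] [VP [VP [V observed] [NP [NP [Det some] [N argument]] [Conj or] [NP [Pron he]]]] [Conj and] [VP [V drew]]]]]]]
[S [NP [Det some] [N manuscript]] [VP [AdvP [Adv carefully]] [VP [AdvP [Adv carefully]] [VP [VP [AdvP [Adv eagerly]] [VP [V observed] [NP [NP [Det some] [N argument]] [Conj or] [NP [Pron he]]]]] [Conj and] [VP [V drew]]]]]]
The trees differ in how a recursive rule is bracketed over the same span.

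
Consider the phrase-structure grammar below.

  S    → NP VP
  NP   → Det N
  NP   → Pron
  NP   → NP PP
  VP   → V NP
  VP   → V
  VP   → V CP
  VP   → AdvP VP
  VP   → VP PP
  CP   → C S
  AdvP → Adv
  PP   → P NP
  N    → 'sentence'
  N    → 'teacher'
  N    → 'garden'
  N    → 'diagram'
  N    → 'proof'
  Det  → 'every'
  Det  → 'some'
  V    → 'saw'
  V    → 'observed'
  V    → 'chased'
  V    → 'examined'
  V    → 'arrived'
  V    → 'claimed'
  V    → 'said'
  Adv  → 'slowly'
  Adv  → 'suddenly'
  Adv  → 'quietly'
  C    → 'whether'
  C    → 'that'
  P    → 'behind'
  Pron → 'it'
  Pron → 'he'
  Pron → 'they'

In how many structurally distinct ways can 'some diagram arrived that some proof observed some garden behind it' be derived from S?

3

Two of the 3 distinct bracketings:
[S [NP [Det some] [N diagram]] [VP [V arrived] [CP [C that] [S [NP [Det some] [N proof]] [VP [V observed] [NP [NP [Det some] [N garden]] [PP [P behind] [NP [Pron it]]]]]]]]]
[S [NP [Det some] [N diagram]] [VP [V arrived] [CP [C that] [S [NP [Det some] [N proof]] [VP [VP [V observed] [NP [Det some] [N garden]]] [PP [P behind] [NP [Pron it]]]]]]]]
The difference turns on whether NP → NP PP is used at the relevant span, versus an alternative expansion of NP.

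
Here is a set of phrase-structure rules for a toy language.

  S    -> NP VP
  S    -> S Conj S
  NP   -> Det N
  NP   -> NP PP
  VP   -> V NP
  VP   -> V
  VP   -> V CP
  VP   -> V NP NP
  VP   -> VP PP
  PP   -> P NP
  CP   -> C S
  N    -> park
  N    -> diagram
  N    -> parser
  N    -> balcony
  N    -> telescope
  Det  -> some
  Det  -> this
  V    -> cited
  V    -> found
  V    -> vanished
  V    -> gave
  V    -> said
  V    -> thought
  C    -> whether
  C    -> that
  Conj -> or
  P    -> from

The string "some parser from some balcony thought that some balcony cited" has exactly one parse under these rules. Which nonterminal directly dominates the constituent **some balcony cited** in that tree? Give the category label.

S
  NP
    NP
      Det: some
      N: parser
    PP
      P: from
      NP
        Det: some
        N: balcony
  VP
    V: thought
    CP
      C: that
      S
        NP
          Det: some
          N: balcony
        VP
          V: cited
The span 'some balcony cited' is the S node built by S → NP VP.
Its mother is the CP built by CP → C S.

CP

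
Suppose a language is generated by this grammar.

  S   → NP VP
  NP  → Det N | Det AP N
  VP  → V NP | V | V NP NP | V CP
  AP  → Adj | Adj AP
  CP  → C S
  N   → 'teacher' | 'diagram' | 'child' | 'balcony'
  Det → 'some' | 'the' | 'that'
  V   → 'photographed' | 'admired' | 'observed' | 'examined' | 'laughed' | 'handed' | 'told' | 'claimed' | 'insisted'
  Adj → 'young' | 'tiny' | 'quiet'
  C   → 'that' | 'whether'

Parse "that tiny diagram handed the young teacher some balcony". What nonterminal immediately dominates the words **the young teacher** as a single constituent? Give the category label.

[S [NP [Det that] [AP [Adj tiny]] [N diagram]] [VP [V handed] [NP [Det the] [AP [Adj young]] [N teacher]] [NP [Det some] [N balcony]]]]
The span 'the young teacher' is the NP node built by NP → Det AP N.

NP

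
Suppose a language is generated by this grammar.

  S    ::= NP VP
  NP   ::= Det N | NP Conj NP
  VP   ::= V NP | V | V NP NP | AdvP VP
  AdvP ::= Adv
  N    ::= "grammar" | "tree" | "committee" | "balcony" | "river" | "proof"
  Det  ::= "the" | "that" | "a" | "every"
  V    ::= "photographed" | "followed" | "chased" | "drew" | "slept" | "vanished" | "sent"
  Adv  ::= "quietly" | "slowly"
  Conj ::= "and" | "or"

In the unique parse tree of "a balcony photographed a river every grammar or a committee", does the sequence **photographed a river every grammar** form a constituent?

No

[S [NP [Det a] [N balcony]] [VP [V photographed] [NP [Det a] [N river]] [NP [NP [Det every] [N grammar]] [Conj or] [NP [Det a] [N committee]]]]]
The smallest constituent containing 'photographed a river every grammar' is the VP spanning 'photographed a river every grammar or a committee'; no single node in the tree dominates exactly the given words.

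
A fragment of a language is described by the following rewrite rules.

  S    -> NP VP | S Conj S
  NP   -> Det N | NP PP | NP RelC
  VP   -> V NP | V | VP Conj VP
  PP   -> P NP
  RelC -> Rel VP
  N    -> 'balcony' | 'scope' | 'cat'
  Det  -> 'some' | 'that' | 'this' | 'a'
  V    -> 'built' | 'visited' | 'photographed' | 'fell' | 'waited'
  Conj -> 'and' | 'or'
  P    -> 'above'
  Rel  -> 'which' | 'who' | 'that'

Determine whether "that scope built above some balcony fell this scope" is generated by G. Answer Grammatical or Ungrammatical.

For S → NP VP, the only prefix that parses as NP is 'that scope', but the remainder 'built above some balcony fell this scope' is not a VP under these rules. The alternative S rule S → S Conj S likewise has no satisfying split.

Ungrammatical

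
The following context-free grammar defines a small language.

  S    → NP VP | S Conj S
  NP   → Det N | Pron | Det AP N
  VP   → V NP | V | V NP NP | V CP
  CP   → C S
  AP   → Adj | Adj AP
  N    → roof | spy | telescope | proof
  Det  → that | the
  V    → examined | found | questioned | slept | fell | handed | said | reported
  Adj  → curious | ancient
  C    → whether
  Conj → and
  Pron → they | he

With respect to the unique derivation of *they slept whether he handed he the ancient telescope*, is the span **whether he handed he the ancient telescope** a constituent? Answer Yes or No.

Yes

[S [NP [Pron they]] [VP [V slept] [CP [C whether] [S [NP [Pron he]] [VP [V handed] [NP [Pron he]] [NP [Det the] [AP [Adj ancient]] [N telescope]]]]]]]
The words 'whether he handed he the ancient telescope' are exhaustively dominated by a single CP node (built by CP → C S), so they form a constituent.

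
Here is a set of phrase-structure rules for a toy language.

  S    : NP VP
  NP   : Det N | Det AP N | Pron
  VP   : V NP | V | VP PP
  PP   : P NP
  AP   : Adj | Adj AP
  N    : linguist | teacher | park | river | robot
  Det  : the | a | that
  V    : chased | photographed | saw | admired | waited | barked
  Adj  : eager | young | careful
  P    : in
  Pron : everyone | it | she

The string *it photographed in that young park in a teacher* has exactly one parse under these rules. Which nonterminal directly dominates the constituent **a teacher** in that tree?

PP

[S [NP [Pron it]] [VP [VP [VP [V photographed]] [PP [P in] [NP [Det that] [AP [Adj young]] [N park]]]] [PP [P in] [NP [Det a] [N teacher]]]]]
The span 'a teacher' is the NP node built by NP → Det N.
Its mother is the PP built by PP → P NP.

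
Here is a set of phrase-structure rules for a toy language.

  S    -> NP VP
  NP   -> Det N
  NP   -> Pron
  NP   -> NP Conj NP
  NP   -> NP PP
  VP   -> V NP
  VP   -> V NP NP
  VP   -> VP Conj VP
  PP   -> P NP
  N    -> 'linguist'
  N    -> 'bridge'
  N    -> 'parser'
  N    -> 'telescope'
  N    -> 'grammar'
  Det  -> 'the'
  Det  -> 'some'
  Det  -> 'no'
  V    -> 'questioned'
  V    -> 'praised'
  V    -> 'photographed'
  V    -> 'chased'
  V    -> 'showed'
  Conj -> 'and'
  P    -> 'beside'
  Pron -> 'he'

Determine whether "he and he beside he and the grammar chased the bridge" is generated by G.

Grammatical

S
  NP
    NP
      Pron: he
    Conj: and
    NP
      NP
        NP
          Pron: he
        PP
          P: beside
          NP
            Pron: he
      Conj: and
      NP
        Det: the
        N: grammar
  VP
    V: chased
    NP
      Det: the
      N: bridge
Every word is introduced by a lexical rule and the phrasal rules combine the resulting categories into a single S.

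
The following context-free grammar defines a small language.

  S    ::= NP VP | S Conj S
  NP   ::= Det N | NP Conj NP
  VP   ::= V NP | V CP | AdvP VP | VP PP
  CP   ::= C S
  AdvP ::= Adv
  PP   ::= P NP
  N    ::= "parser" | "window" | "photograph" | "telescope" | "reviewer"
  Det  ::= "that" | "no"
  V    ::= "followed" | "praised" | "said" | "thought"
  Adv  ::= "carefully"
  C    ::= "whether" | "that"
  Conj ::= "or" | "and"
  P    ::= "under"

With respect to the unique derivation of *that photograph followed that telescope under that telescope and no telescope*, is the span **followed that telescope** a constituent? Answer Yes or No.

Yes

[S [NP [Det that] [N photograph]] [VP [VP [V followed] [NP [Det that] [N telescope]]] [PP [P under] [NP [NP [Det that] [N telescope]] [Conj and] [NP [Det no] [N telescope]]]]]]
The words 'followed that telescope' are exhaustively dominated by a single VP node (built by VP → V NP), so they form a constituent.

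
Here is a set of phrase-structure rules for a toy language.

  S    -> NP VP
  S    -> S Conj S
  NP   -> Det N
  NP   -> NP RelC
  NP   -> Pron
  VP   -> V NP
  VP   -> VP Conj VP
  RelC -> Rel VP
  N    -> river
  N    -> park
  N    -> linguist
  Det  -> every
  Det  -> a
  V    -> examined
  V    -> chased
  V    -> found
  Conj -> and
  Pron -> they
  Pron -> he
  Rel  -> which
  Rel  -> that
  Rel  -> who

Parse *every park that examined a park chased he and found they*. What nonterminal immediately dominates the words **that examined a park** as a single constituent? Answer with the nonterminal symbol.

RelC

[S [NP [NP [Det every] [N park]] [RelC [Rel that] [VP [V examined] [NP [Det a] [N park]]]]] [VP [VP [V chased] [NP [Pron he]]] [Conj and] [VP [V found] [NP [Pron they]]]]]
The span 'that examined a park' is the RelC node built by RelC → Rel VP.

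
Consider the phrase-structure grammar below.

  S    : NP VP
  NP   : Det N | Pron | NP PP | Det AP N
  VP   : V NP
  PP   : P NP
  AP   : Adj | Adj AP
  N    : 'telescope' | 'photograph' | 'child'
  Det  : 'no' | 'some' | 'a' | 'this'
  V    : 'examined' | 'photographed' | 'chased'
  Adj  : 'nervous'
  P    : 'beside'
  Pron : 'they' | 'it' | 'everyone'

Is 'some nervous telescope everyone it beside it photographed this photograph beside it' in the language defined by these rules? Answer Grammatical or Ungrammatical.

An N word can never sit immediately before a Pron word in any string this grammar generates, so the substring 'telescope everyone' rules out a derivation.

Ungrammatical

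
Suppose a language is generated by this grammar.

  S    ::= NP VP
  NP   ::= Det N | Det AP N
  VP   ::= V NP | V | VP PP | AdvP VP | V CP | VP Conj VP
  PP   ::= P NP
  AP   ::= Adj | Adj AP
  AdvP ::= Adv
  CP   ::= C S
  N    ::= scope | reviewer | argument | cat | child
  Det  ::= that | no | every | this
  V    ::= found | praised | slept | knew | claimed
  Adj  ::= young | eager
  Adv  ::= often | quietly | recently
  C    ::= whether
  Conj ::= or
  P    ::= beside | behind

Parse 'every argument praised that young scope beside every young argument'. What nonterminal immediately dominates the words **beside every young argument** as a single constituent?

PP

S
  NP
    Det: every
    N: argument
  VP
    VP
      V: praised
      NP
        Det: that
        AP
          Adj: young
        N: scope
    PP
      P: beside
      NP
        Det: every
        AP
          Adj: young
        N: argument
The span 'beside every young argument' is the PP node built by PP → P NP.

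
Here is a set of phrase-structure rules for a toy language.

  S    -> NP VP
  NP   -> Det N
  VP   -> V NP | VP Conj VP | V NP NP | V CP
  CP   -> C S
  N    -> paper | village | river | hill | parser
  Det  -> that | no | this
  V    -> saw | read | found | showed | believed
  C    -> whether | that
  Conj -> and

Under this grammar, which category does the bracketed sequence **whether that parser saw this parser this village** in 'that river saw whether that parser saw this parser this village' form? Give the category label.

S
  NP
    Det: that
    N: river
  VP
    V: saw
    CP
      C: whether
      S
        NP
          Det: that
          N: parser
        VP
          V: saw
          NP
            Det: this
            N: parser
          NP
            Det: this
            N: village
The span 'whether that parser saw this parser this village' is the CP node built by CP → C S.

CP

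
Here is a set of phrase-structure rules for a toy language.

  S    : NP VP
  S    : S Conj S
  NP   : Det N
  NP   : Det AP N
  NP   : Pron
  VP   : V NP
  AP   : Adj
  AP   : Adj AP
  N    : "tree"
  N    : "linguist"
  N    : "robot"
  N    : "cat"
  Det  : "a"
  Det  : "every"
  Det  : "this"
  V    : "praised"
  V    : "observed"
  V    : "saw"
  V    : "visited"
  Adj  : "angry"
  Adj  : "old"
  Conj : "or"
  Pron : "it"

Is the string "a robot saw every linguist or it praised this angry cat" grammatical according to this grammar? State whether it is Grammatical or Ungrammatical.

S
  S
    NP
      Det: a
      N: robot
    VP
      V: saw
      NP
        Det: every
        N: linguist
  Conj: or
  S
    NP
      Pron: it
    VP
      V: praised
      NP
        Det: this
        AP
          Adj: angry
        N: cat
Each bracket corresponds to one application of a listed rule, so the string is derivable from S.

Grammatical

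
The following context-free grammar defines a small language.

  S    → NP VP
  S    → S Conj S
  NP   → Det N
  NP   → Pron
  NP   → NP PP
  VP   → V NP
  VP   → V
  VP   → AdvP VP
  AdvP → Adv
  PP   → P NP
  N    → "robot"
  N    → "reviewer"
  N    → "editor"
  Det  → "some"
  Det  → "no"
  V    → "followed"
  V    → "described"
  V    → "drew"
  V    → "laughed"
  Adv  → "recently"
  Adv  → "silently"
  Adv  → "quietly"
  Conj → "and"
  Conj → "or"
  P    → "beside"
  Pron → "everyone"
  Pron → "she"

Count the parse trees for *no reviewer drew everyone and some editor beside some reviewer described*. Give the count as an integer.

1

[S [S [NP [Det no] [N reviewer]] [VP [V drew] [NP [Pron everyone]]]] [Conj and] [S [NP [NP [Det some] [N editor]] [PP [P beside] [NP [Det some] [N reviewer]]]] [VP [V described]]]]
No rule offers an alternative attachment or grouping for any span, so this is the only derivation.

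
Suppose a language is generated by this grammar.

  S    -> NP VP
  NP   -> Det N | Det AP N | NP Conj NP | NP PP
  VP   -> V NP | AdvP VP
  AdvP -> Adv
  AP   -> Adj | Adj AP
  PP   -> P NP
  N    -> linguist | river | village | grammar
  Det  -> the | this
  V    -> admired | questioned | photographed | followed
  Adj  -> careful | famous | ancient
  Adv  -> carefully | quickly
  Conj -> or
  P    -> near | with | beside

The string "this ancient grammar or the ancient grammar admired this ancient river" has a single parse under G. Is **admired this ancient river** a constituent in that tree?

Yes

[S [NP [NP [Det this] [AP [Adj ancient]] [N grammar]] [Conj or] [NP [Det the] [AP [Adj ancient]] [N grammar]]] [VP [V admired] [NP [Det this] [AP [Adj ancient]] [N river]]]]
The words 'admired this ancient river' are exhaustively dominated by a single VP node (built by VP → V NP), so they form a constituent.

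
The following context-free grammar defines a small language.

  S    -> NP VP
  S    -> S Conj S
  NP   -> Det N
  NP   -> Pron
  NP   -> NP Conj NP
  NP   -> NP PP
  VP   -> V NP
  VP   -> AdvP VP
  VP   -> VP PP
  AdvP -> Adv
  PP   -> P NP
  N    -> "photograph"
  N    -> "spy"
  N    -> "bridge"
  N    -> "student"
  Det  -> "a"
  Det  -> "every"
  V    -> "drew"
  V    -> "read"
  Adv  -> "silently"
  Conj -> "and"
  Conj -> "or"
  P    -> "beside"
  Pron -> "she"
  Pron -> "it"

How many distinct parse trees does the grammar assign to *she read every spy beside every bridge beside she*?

5

Two of the 5 distinct bracketings:
[S [NP [Pron she]] [VP [V read] [NP [NP [Det every] [N spy]] [PP [P beside] [NP [NP [Det every] [N bridge]] [PP [P beside] [NP [Pron she]]]]]]]]
[S [NP [Pron she]] [VP [V read] [NP [NP [NP [Det every] [N spy]] [PP [P beside] [NP [Det every] [N bridge]]]] [PP [P beside] [NP [Pron she]]]]]]
The trees differ in how a recursive rule is bracketed over the same span.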